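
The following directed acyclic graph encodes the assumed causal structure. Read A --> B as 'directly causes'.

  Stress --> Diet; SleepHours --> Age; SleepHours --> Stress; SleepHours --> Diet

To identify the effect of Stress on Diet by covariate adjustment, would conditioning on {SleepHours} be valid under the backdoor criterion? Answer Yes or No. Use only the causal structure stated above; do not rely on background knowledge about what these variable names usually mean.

Yes

Backdoor paths from Stress to Diet (paths whose first edge points into Stress):
  P1: Stress <- SleepHours -> Diet
Condition 1 (no descendant of Stress in the set): holds — descendants of Stress are {Diet}; none are in {SleepHours}.
Condition 2 (every backdoor path blocked by {SleepHours}):
  P1: blocked at fork node SleepHours ∈ conditioning set.
{SleepHours} satisfies the backdoor criterion.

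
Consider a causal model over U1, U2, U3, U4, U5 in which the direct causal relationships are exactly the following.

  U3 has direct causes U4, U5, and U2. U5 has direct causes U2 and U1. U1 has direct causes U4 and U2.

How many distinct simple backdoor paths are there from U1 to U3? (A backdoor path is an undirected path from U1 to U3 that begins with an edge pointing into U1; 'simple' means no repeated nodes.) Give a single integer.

A backdoor path from U1 to U3 is any simple undirected path whose first edge points into U1 (i.e. leaves U1 via a parent).
Parents of U1: {U2, U4}.
Enumerating:
  P1: U1 <- U4 -> U3
  P2: U1 <- U2 -> U5 -> U3
  P3: U1 <- U2 -> U3
That exhausts the simple backdoor paths. Count: 3.

3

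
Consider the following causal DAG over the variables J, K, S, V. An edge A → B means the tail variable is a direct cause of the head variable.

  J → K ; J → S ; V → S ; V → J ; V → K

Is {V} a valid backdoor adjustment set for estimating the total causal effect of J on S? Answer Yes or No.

Yes

Backdoor paths from J to S (paths whose first edge points into J):
  P1: J <- V -> S
Condition 1 (no descendant of J in the set): holds — descendants of J are {K, S}; none are in {V}.
Condition 2 (every backdoor path blocked by {V}):
  P1: blocked at fork node V ∈ conditioning set.
{V} satisfies the backdoor criterion.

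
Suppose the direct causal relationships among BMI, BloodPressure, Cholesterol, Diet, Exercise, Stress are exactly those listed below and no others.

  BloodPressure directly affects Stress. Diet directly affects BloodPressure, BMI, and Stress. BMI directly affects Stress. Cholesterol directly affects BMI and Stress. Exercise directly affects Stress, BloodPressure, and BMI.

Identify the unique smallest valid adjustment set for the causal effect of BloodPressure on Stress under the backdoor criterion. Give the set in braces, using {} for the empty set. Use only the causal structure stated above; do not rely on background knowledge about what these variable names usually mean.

Variables eligible for adjustment (non-descendants of BloodPressure, excluding BloodPressure and Stress): {BMI, Cholesterol, Diet, Exercise}.
Backdoor paths from BloodPressure to Stress:
  P1: BloodPressure <- Exercise -> BMI <- Diet -> Stress
  P2: BloodPressure <- Exercise -> BMI <- Cholesterol -> Stress
  P3: BloodPressure <- Exercise -> BMI -> Stress
  P4: BloodPressure <- Exercise -> Stress
  P5: BloodPressure <- Diet -> BMI <- Exercise -> Stress
  P6: BloodPressure <- Diet -> BMI <- Cholesterol -> Stress
  P7: BloodPressure <- Diet -> BMI -> Stress
  P8: BloodPressure <- Diet -> Stress
The empty set is not sufficient: P3 (BloodPressure <- Exercise -> BMI -> Stress) has no collider blocking it and no conditioned non-collider, so it is open.
Try {Diet, Exercise}:
  P1: blocked at fork node Exercise ∈ conditioning set.
  P2: blocked at fork node Exercise ∈ conditioning set.
  P3: blocked at fork node Exercise ∈ conditioning set.
  P4: blocked at fork node Exercise ∈ conditioning set.
  P5: blocked at fork node Diet ∈ conditioning set.
  P6: blocked at fork node Diet ∈ conditioning set.
  P7: blocked at fork node Diet ∈ conditioning set.
  P8: blocked at fork node Diet ∈ conditioning set.
{Diet, Exercise} contains no descendant of BloodPressure and blocks every backdoor path.
Every element of {Diet, Exercise} is needed (dropping Diet leaves P7 open; dropping Exercise leaves P3 open), so no proper subset is valid.
Among all size-2 subsets of the eligible variables, only {Diet, Exercise} blocks every backdoor path, so it is the unique smallest valid adjustment set.

{Diet, Exercise}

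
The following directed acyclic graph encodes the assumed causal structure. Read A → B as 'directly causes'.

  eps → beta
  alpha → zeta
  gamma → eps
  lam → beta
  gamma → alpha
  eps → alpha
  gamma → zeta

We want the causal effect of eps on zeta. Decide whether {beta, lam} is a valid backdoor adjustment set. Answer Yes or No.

No

Backdoor paths from eps to zeta (paths whose first edge points into eps):
  P1: eps <- gamma -> alpha -> zeta
  P2: eps <- gamma -> zeta
Condition 1 (no descendant of eps in the set): FAILS — beta is a descendant of eps.
Condition 2 (every backdoor path blocked by {beta, lam}):
  P1: open — no interior node is in the conditioning set.
  P2: open — no interior node is in the conditioning set.
{beta, lam} does not satisfy the backdoor criterion.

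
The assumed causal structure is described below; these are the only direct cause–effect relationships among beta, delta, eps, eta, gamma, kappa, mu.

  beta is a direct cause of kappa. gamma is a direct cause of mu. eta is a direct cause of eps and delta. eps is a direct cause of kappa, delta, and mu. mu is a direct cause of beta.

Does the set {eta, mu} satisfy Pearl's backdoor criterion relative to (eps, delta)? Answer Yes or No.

Backdoor paths from eps to delta (paths whose first edge points into eps):
  P1: eps <- eta -> delta
Condition 1 (no descendant of eps in the set): FAILS — mu is a descendant of eps.
Condition 2 (every backdoor path blocked by {eta, mu}):
  P1: blocked at fork node eta ∈ conditioning set.
{eta, mu} does not satisfy the backdoor criterion.

No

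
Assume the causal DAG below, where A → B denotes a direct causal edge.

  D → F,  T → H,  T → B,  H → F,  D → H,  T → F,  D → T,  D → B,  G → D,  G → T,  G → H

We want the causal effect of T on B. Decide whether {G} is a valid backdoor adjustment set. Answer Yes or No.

No

Backdoor paths from T to B (paths whose first edge points into T):
  P1: T <- G -> D -> B
  P2: T <- G -> H <- D -> B
  P3: T <- G -> H -> F <- D -> B
  P4: T <- D -> B
Condition 1 (no descendant of T in the set): holds — descendants of T are {B, F, H}; none are in {G}.
Condition 2 (every backdoor path blocked by {G}):
  P1: blocked at fork node G ∈ conditioning set.
  P2: blocked at fork node G ∈ conditioning set.
  P3: blocked at fork node G ∈ conditioning set.
  P4: open — no interior node is in the conditioning set.
{G} does not satisfy the backdoor criterion.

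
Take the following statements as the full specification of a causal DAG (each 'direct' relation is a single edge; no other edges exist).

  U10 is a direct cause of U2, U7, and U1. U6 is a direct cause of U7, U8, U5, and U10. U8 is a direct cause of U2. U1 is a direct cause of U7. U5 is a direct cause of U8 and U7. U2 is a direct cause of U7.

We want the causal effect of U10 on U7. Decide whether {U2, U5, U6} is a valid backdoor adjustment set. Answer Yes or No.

No

Backdoor paths from U10 to U7 (paths whose first edge points into U10):
  P1: U10 <- U6 -> U5 -> U8 -> U2 -> U7
  P2: U10 <- U6 -> U5 -> U7
  P3: U10 <- U6 -> U8 <- U5 -> U7
  P4: U10 <- U6 -> U8 -> U2 -> U7
  P5: U10 <- U6 -> U7
Condition 1 (no descendant of U10 in the set): FAILS — U2 is a descendant of U10.
Condition 2 (every backdoor path blocked by {U2, U5, U6}):
  P1: blocked at fork node U6 ∈ conditioning set.
  P2: blocked at fork node U6 ∈ conditioning set.
  P3: blocked at fork node U6 ∈ conditioning set.
  P4: blocked at fork node U6 ∈ conditioning set.
  P5: blocked at fork node U6 ∈ conditioning set.
{U2, U5, U6} does not satisfy the backdoor criterion.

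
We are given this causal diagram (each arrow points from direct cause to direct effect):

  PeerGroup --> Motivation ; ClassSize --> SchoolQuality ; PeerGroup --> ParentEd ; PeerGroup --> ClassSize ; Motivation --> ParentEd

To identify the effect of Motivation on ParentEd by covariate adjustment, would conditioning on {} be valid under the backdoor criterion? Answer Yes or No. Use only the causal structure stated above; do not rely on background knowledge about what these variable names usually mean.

Backdoor paths from Motivation to ParentEd (paths whose first edge points into Motivation):
  P1: Motivation <- PeerGroup -> ParentEd
Condition 1 (no descendant of Motivation in the set): holds — descendants of Motivation are {ParentEd}; none are in {}.
Condition 2 (every backdoor path blocked by {}):
  P1: open — no interior node is in the conditioning set.
{} does not satisfy the backdoor criterion.

No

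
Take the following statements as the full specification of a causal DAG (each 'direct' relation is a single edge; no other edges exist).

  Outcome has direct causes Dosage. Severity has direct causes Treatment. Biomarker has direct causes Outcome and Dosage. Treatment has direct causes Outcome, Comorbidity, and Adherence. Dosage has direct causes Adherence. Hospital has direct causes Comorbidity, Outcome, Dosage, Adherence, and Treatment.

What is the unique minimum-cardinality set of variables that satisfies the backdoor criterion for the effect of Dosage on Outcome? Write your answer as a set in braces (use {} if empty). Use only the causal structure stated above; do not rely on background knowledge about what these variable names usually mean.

Variables eligible for adjustment (non-descendants of Dosage, excluding Dosage and Outcome): {Adherence, Comorbidity}.
Backdoor paths from Dosage to Outcome:
  P1: Dosage <- Adherence -> Treatment <- Comorbidity -> Hospital <- Outcome
  P2: Dosage <- Adherence -> Treatment <- Outcome
  P3: Dosage <- Adherence -> Treatment -> Hospital <- Outcome
  P4: Dosage <- Adherence -> Hospital <- Comorbidity -> Treatment <- Outcome
  P5: Dosage <- Adherence -> Hospital <- Outcome
  P6: Dosage <- Adherence -> Hospital <- Treatment <- Outcome
Each backdoor path contains an unconditioned collider, so every path is already blocked with the empty conditioning set:
  P1: blocked at collider Treatment (neither it nor any descendant is in the conditioning set).
  P2: blocked at collider Treatment (neither it nor any descendant is in the conditioning set).
  P3: blocked at collider Hospital (neither it nor any descendant is in the conditioning set).
  P4: blocked at collider Hospital (neither it nor any descendant is in the conditioning set).
  P5: blocked at collider Hospital (neither it nor any descendant is in the conditioning set).
  P6: blocked at collider Hospital (neither it nor any descendant is in the conditioning set).
The empty set is therefore the unique smallest valid set.

{}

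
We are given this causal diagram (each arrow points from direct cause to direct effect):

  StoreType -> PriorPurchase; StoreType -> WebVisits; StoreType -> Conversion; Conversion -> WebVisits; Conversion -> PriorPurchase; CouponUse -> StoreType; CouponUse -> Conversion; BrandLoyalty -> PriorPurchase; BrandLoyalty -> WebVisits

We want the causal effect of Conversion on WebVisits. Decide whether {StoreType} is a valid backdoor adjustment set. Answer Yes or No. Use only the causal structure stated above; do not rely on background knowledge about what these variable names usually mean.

Yes

Backdoor paths from Conversion to WebVisits (paths whose first edge points into Conversion):
  P1: Conversion <- CouponUse -> StoreType -> WebVisits
  P2: Conversion <- CouponUse -> StoreType -> PriorPurchase <- BrandLoyalty -> WebVisits
  P3: Conversion <- StoreType -> WebVisits
  P4: Conversion <- StoreType -> PriorPurchase <- BrandLoyalty -> WebVisits
Condition 1 (no descendant of Conversion in the set): holds — descendants of Conversion are {PriorPurchase, WebVisits}; none are in {StoreType}.
Condition 2 (every backdoor path blocked by {StoreType}):
  P1: blocked at chain node StoreType ∈ conditioning set.
  P2: blocked at chain node StoreType ∈ conditioning set.
  P3: blocked at fork node StoreType ∈ conditioning set.
  P4: blocked at fork node StoreType ∈ conditioning set.
{StoreType} satisfies the backdoor criterion.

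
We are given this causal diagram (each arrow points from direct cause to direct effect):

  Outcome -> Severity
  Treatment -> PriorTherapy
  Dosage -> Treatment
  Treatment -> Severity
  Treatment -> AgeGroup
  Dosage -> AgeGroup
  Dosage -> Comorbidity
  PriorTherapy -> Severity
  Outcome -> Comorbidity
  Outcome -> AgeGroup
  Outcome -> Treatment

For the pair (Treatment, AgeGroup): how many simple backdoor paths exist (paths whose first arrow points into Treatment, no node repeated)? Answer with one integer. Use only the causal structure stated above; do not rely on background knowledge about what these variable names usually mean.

4

A backdoor path from Treatment to AgeGroup is any simple undirected path whose first edge points into Treatment (i.e. leaves Treatment via a parent).
Parents of Treatment: {Dosage, Outcome}.
Enumerating:
  P1: Treatment <- Outcome -> Comorbidity <- Dosage -> AgeGroup
  P2: Treatment <- Outcome -> AgeGroup
  P3: Treatment <- Dosage -> Comorbidity <- Outcome -> AgeGroup
  P4: Treatment <- Dosage -> AgeGroup
That exhausts the simple backdoor paths. Count: 4.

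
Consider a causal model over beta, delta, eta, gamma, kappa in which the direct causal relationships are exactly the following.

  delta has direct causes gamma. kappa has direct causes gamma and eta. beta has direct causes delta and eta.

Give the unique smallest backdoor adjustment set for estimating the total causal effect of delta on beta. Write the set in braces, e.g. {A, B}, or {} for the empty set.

Variables eligible for adjustment (non-descendants of delta, excluding delta and beta): {eta, gamma, kappa}.
Backdoor paths from delta to beta:
  P1: delta <- gamma -> kappa <- eta -> beta
Each backdoor path contains an unconditioned collider, so every path is already blocked with the empty conditioning set:
  P1: blocked at collider kappa (neither it nor any descendant is in the conditioning set).
The empty set is therefore the unique smallest valid set.

{}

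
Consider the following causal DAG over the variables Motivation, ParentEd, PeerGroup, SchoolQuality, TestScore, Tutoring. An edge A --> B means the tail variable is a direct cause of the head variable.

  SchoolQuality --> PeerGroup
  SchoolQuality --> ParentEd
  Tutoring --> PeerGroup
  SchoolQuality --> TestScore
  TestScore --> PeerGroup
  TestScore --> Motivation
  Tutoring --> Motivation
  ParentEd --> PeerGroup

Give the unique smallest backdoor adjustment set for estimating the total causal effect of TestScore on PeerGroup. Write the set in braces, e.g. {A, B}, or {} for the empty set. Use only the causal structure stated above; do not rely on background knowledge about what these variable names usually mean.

{SchoolQuality}

Variables eligible for adjustment (non-descendants of TestScore, excluding TestScore and PeerGroup): {ParentEd, SchoolQuality, Tutoring}.
Backdoor paths from TestScore to PeerGroup:
  P1: TestScore <- SchoolQuality -> ParentEd -> PeerGroup
  P2: TestScore <- SchoolQuality -> PeerGroup
The empty set is not sufficient: P1 (TestScore <- SchoolQuality -> ParentEd -> PeerGroup) has no collider blocking it and no conditioned non-collider, so it is open.
Try {SchoolQuality}:
  P1: blocked at fork node SchoolQuality ∈ conditioning set.
  P2: blocked at fork node SchoolQuality ∈ conditioning set.
{SchoolQuality} contains no descendant of TestScore and blocks every backdoor path.
No other singleton works — e.g. {Tutoring} leaves P1 open — so {SchoolQuality} is the unique smallest valid adjustment set.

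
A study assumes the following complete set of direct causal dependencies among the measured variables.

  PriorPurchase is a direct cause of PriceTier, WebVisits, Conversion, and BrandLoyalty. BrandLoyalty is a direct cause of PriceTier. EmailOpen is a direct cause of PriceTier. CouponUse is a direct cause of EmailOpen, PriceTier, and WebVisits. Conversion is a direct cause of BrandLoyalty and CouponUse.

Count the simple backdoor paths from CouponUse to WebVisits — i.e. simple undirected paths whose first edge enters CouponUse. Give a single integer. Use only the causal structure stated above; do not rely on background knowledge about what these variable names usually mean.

3

A backdoor path from CouponUse to WebVisits is any simple undirected path whose first edge points into CouponUse (i.e. leaves CouponUse via a parent).
Parents of CouponUse: {Conversion}.
Enumerating:
  P1: CouponUse <- Conversion <- PriorPurchase -> WebVisits
  P2: CouponUse <- Conversion -> BrandLoyalty <- PriorPurchase -> WebVisits
  P3: CouponUse <- Conversion -> BrandLoyalty -> PriceTier <- PriorPurchase -> WebVisits
That exhausts the simple backdoor paths. Count: 3.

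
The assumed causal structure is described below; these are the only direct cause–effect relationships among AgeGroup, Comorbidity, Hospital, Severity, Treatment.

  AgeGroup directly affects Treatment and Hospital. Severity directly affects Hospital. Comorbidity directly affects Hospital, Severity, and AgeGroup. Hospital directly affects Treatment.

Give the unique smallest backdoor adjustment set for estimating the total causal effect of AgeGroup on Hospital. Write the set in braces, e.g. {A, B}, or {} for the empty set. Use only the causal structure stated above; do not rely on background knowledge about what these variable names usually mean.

{Comorbidity}

Variables eligible for adjustment (non-descendants of AgeGroup, excluding AgeGroup and Hospital): {Comorbidity, Severity}.
Backdoor paths from AgeGroup to Hospital:
  P1: AgeGroup <- Comorbidity -> Severity -> Hospital
  P2: AgeGroup <- Comorbidity -> Hospital
The empty set is not sufficient: P1 (AgeGroup <- Comorbidity -> Severity -> Hospital) has no collider blocking it and no conditioned non-collider, so it is open.
Try {Comorbidity}:
  P1: blocked at fork node Comorbidity ∈ conditioning set.
  P2: blocked at fork node Comorbidity ∈ conditioning set.
{Comorbidity} contains no descendant of AgeGroup and blocks every backdoor path.
No other singleton works — e.g. {Severity} leaves P2 open — so {Comorbidity} is the unique smallest valid adjustment set.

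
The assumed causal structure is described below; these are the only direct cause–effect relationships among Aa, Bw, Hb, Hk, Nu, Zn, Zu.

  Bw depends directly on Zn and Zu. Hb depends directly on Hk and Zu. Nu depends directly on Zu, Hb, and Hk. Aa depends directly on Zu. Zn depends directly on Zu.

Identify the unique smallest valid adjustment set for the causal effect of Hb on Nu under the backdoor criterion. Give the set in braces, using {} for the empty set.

{Hk, Zu}

Variables eligible for adjustment (non-descendants of Hb, excluding Hb and Nu): {Aa, Bw, Hk, Zn, Zu}.
Backdoor paths from Hb to Nu:
  P1: Hb <- Hk -> Nu
  P2: Hb <- Zu -> Nu
The empty set is not sufficient: P1 (Hb <- Hk -> Nu) has no collider blocking it and no conditioned non-collider, so it is open.
Try {Hk, Zu}:
  P1: blocked at fork node Hk ∈ conditioning set.
  P2: blocked at fork node Zu ∈ conditioning set.
{Hk, Zu} contains no descendant of Hb and blocks every backdoor path.
Every element of {Hk, Zu} is needed (dropping Hk leaves P1 open; dropping Zu leaves P2 open), so no proper subset is valid.
Among all size-2 subsets of the eligible variables, only {Hk, Zu} blocks every backdoor path, so it is the unique smallest valid adjustment set.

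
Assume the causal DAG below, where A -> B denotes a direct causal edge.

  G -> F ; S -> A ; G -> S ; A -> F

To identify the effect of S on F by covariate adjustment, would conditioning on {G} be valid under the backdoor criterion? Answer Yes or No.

Yes

Backdoor paths from S to F (paths whose first edge points into S):
  P1: S <- G -> F
Condition 1 (no descendant of S in the set): holds — descendants of S are {A, F}; none are in {G}.
Condition 2 (every backdoor path blocked by {G}):
  P1: blocked at fork node G ∈ conditioning set.
{G} satisfies the backdoor criterion.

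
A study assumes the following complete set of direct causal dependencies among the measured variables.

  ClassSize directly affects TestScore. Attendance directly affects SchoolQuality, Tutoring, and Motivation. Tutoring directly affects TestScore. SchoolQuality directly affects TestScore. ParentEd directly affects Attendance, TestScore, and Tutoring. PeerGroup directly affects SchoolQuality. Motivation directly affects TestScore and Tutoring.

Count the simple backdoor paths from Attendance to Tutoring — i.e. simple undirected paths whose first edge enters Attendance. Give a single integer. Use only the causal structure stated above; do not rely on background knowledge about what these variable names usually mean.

A backdoor path from Attendance to Tutoring is any simple undirected path whose first edge points into Attendance (i.e. leaves Attendance via a parent).
Parents of Attendance: {ParentEd}.
Enumerating:
  P1: Attendance <- ParentEd -> Tutoring
  P2: Attendance <- ParentEd -> TestScore <- Motivation -> Tutoring
  P3: Attendance <- ParentEd -> TestScore <- Tutoring
That exhausts the simple backdoor paths. Count: 3.

3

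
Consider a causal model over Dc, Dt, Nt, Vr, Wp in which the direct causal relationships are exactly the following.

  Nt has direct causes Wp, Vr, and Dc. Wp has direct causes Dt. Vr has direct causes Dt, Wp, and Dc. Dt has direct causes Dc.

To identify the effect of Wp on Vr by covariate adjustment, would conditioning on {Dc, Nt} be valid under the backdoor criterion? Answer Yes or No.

Backdoor paths from Wp to Vr (paths whose first edge points into Wp):
  P1: Wp <- Dt <- Dc -> Vr
  P2: Wp <- Dt <- Dc -> Nt <- Vr
  P3: Wp <- Dt -> Vr
Condition 1 (no descendant of Wp in the set): FAILS — Nt is a descendant of Wp.
Condition 2 (every backdoor path blocked by {Dc, Nt}):
  P1: blocked at fork node Dc ∈ conditioning set.
  P2: blocked at fork node Dc ∈ conditioning set.
  P3: open — no interior node is in the conditioning set.
{Dc, Nt} does not satisfy the backdoor criterion.

No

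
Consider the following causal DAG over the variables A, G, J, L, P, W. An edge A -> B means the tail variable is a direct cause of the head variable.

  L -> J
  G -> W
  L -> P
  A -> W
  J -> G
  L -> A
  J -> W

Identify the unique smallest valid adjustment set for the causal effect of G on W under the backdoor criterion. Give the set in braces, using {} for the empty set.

{J}

Variables eligible for adjustment (non-descendants of G, excluding G and W): {A, J, L, P}.
Backdoor paths from G to W:
  P1: G <- J <- L -> A -> W
  P2: G <- J -> W
The empty set is not sufficient: P1 (G <- J <- L -> A -> W) has no collider blocking it and no conditioned non-collider, so it is open.
Try {J}:
  P1: blocked at chain node J ∈ conditioning set.
  P2: blocked at fork node J ∈ conditioning set.
{J} contains no descendant of G and blocks every backdoor path.
No other singleton works — e.g. {L} leaves P2 open — so {J} is the unique smallest valid adjustment set.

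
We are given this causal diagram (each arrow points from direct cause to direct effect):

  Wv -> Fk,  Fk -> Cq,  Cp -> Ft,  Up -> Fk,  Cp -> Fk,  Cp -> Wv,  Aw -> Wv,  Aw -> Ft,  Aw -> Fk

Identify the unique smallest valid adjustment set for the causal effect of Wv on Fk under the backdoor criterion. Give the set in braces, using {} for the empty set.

Variables eligible for adjustment (non-descendants of Wv, excluding Wv and Fk): {Aw, Cp, Ft, Up}.
Backdoor paths from Wv to Fk:
  P1: Wv <- Cp -> Ft <- Aw -> Fk
  P2: Wv <- Cp -> Fk
  P3: Wv <- Aw -> Ft <- Cp -> Fk
  P4: Wv <- Aw -> Fk
The empty set is not sufficient: P2 (Wv <- Cp -> Fk) has no collider blocking it and no conditioned non-collider, so it is open.
Try {Aw, Cp}:
  P1: blocked at fork node Cp ∈ conditioning set.
  P2: blocked at fork node Cp ∈ conditioning set.
  P3: blocked at fork node Aw ∈ conditioning set.
  P4: blocked at fork node Aw ∈ conditioning set.
{Aw, Cp} contains no descendant of Wv and blocks every backdoor path.
Every element of {Aw, Cp} is needed (dropping Aw leaves P4 open; dropping Cp leaves P2 open), so no proper subset is valid.
Among all size-2 subsets of the eligible variables, only {Aw, Cp} blocks every backdoor path, so it is the unique smallest valid adjustment set.

{Aw, Cp}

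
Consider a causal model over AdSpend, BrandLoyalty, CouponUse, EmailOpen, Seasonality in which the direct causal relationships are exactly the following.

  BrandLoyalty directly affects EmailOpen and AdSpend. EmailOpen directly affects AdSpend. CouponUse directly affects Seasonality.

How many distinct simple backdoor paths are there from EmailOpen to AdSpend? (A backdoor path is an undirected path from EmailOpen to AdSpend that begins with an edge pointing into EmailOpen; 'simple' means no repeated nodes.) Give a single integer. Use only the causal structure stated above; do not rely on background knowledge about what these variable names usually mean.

A backdoor path from EmailOpen to AdSpend is any simple undirected path whose first edge points into EmailOpen (i.e. leaves EmailOpen via a parent).
Parents of EmailOpen: {BrandLoyalty}.
Enumerating:
  P1: EmailOpen <- BrandLoyalty -> AdSpend
That exhausts the simple backdoor paths. Count: 1.

1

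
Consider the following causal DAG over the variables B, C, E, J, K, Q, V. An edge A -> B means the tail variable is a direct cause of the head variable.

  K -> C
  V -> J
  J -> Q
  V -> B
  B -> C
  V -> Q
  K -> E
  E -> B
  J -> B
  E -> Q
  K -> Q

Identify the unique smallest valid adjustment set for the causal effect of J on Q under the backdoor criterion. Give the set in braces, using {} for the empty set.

Variables eligible for adjustment (non-descendants of J, excluding J and Q): {E, K, V}.
Backdoor paths from J to Q:
  P1: J <- V -> B <- E <- K -> Q
  P2: J <- V -> B <- E -> Q
  P3: J <- V -> B -> C <- K -> E -> Q
  P4: J <- V -> B -> C <- K -> Q
  P5: J <- V -> Q
The empty set is not sufficient: P5 (J <- V -> Q) has no collider blocking it and no conditioned non-collider, so it is open.
Try {V}:
  P1: blocked at fork node V ∈ conditioning set.
  P2: blocked at fork node V ∈ conditioning set.
  P3: blocked at fork node V ∈ conditioning set.
  P4: blocked at fork node V ∈ conditioning set.
  P5: blocked at fork node V ∈ conditioning set.
{V} contains no descendant of J and blocks every backdoor path.
No other singleton works — e.g. {K} leaves P5 open — so {V} is the unique smallest valid adjustment set.

{V}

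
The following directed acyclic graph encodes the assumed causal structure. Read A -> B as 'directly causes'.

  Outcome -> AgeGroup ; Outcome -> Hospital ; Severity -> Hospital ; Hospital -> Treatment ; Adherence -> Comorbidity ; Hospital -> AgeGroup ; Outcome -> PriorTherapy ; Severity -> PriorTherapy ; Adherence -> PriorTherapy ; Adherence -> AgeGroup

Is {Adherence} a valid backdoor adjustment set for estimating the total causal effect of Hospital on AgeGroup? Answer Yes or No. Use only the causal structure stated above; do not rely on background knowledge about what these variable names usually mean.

No

Backdoor paths from Hospital to AgeGroup (paths whose first edge points into Hospital):
  P1: Hospital <- Severity -> PriorTherapy <- Outcome -> AgeGroup
  P2: Hospital <- Severity -> PriorTherapy <- Adherence -> AgeGroup
  P3: Hospital <- Outcome -> PriorTherapy <- Adherence -> AgeGroup
  P4: Hospital <- Outcome -> AgeGroup
Condition 1 (no descendant of Hospital in the set): holds — descendants of Hospital are {AgeGroup, Treatment}; none are in {Adherence}.
Condition 2 (every backdoor path blocked by {Adherence}):
  P1: blocked at collider PriorTherapy (neither it nor any descendant is in the conditioning set).
  P2: blocked at collider PriorTherapy (neither it nor any descendant is in the conditioning set).
  P3: blocked at collider PriorTherapy (neither it nor any descendant is in the conditioning set).
  P4: open — no interior node is in the conditioning set.
{Adherence} does not satisfy the backdoor criterion.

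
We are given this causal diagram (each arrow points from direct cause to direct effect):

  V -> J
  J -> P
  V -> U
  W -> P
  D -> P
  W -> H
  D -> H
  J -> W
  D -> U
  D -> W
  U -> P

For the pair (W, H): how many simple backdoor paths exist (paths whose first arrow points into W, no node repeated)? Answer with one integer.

5

A backdoor path from W to H is any simple undirected path whose first edge points into W (i.e. leaves W via a parent).
Parents of W: {D, J}.
Enumerating:
  P1: W <- D -> H
  P2: W <- J <- V -> U <- D -> H
  P3: W <- J <- V -> U -> P <- D -> H
  P4: W <- J -> P <- D -> H
  P5: W <- J -> P <- U <- D -> H
That exhausts the simple backdoor paths. Count: 5.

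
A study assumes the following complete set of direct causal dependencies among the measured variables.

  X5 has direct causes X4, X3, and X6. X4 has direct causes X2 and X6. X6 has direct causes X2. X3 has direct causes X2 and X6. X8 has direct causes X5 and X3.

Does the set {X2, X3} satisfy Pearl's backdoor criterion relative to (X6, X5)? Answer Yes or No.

Backdoor paths from X6 to X5 (paths whose first edge points into X6):
  P1: X6 <- X2 -> X4 -> X5
  P2: X6 <- X2 -> X3 -> X5
  P3: X6 <- X2 -> X3 -> X8 <- X5
Condition 1 (no descendant of X6 in the set): FAILS — X3 is a descendant of X6.
Condition 2 (every backdoor path blocked by {X2, X3}):
  P1: blocked at fork node X2 ∈ conditioning set.
  P2: blocked at fork node X2 ∈ conditioning set.
  P3: blocked at fork node X2 ∈ conditioning set.
{X2, X3} does not satisfy the backdoor criterion.

No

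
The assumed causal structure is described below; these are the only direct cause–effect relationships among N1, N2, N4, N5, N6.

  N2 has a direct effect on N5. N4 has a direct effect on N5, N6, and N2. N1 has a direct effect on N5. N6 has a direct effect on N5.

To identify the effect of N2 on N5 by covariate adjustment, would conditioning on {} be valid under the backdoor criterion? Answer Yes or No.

No

Backdoor paths from N2 to N5 (paths whose first edge points into N2):
  P1: N2 <- N4 -> N6 -> N5
  P2: N2 <- N4 -> N5
Condition 1 (no descendant of N2 in the set): holds — descendants of N2 are {N5}; none are in {}.
Condition 2 (every backdoor path blocked by {}):
  P1: open — no interior node is in the conditioning set.
  P2: open — no interior node is in the conditioning set.
{} does not satisfy the backdoor criterion.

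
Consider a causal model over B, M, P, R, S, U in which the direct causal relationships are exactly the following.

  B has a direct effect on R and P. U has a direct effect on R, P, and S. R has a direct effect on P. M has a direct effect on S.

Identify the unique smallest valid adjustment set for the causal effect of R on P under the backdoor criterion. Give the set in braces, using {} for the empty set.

{B, U}

Variables eligible for adjustment (non-descendants of R, excluding R and P): {B, M, S, U}.
Backdoor paths from R to P:
  P1: R <- B -> P
  P2: R <- U -> P
The empty set is not sufficient: P1 (R <- B -> P) has no collider blocking it and no conditioned non-collider, so it is open.
Try {B, U}:
  P1: blocked at fork node B ∈ conditioning set.
  P2: blocked at fork node U ∈ conditioning set.
{B, U} contains no descendant of R and blocks every backdoor path.
Every element of {B, U} is needed (dropping B leaves P1 open; dropping U leaves P2 open), so no proper subset is valid.
Among all size-2 subsets of the eligible variables, only {B, U} blocks every backdoor path, so it is the unique smallest valid adjustment set.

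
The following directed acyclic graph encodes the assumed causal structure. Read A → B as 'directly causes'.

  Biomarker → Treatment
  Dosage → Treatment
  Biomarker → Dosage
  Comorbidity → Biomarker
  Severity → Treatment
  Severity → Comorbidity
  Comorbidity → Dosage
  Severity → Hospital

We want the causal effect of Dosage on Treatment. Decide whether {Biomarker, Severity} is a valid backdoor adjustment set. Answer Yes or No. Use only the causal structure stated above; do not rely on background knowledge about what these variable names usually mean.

Backdoor paths from Dosage to Treatment (paths whose first edge points into Dosage):
  P1: Dosage <- Comorbidity <- Severity -> Treatment
  P2: Dosage <- Comorbidity -> Biomarker -> Treatment
  P3: Dosage <- Biomarker <- Comorbidity <- Severity -> Treatment
  P4: Dosage <- Biomarker -> Treatment
Condition 1 (no descendant of Dosage in the set): holds — descendants of Dosage are {Treatment}; none are in {Biomarker, Severity}.
Condition 2 (every backdoor path blocked by {Biomarker, Severity}):
  P1: blocked at fork node Severity ∈ conditioning set.
  P2: blocked at chain node Biomarker ∈ conditioning set.
  P3: blocked at chain node Biomarker ∈ conditioning set.
  P4: blocked at fork node Biomarker ∈ conditioning set.
{Biomarker, Severity} satisfies the backdoor criterion.

Yes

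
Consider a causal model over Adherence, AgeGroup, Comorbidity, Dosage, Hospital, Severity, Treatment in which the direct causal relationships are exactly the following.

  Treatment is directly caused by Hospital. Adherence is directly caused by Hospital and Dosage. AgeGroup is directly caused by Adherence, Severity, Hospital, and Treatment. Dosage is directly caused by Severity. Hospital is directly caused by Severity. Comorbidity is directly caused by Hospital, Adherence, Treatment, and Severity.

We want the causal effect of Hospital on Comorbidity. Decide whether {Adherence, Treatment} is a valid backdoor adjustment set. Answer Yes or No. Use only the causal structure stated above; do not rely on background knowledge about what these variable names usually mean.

Backdoor paths from Hospital to Comorbidity (paths whose first edge points into Hospital):
  P1: Hospital <- Severity -> Dosage -> Adherence -> Comorbidity
  P2: Hospital <- Severity -> Dosage -> Adherence -> AgeGroup <- Treatment -> Comorbidity
  P3: Hospital <- Severity -> Comorbidity
  P4: Hospital <- Severity -> AgeGroup <- Treatment -> Comorbidity
  P5: Hospital <- Severity -> AgeGroup <- Adherence -> Comorbidity
Condition 1 (no descendant of Hospital in the set): FAILS — Adherence and Treatment are descendants of Hospital.
Condition 2 (every backdoor path blocked by {Adherence, Treatment}):
  P1: blocked at chain node Adherence ∈ conditioning set.
  P2: blocked at chain node Adherence ∈ conditioning set.
  P3: open — no interior node is in the conditioning set.
  P4: blocked at collider AgeGroup (neither it nor any descendant is in the conditioning set).
  P5: blocked at collider AgeGroup (neither it nor any descendant is in the conditioning set).
{Adherence, Treatment} does not satisfy the backdoor criterion.

No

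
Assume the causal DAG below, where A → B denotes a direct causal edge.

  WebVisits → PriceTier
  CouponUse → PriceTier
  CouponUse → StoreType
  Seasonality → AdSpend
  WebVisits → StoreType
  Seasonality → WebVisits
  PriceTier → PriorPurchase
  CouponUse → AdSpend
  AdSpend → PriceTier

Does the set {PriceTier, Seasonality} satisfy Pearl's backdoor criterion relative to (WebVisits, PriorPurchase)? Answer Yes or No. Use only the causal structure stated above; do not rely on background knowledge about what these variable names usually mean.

No

Backdoor paths from WebVisits to PriorPurchase (paths whose first edge points into WebVisits):
  P1: WebVisits <- Seasonality -> AdSpend <- CouponUse -> PriceTier -> PriorPurchase
  P2: WebVisits <- Seasonality -> AdSpend -> PriceTier -> PriorPurchase
Condition 1 (no descendant of WebVisits in the set): FAILS — PriceTier is a descendant of WebVisits.
Condition 2 (every backdoor path blocked by {PriceTier, Seasonality}):
  P1: blocked at fork node Seasonality ∈ conditioning set.
  P2: blocked at fork node Seasonality ∈ conditioning set.
{PriceTier, Seasonality} does not satisfy the backdoor criterion.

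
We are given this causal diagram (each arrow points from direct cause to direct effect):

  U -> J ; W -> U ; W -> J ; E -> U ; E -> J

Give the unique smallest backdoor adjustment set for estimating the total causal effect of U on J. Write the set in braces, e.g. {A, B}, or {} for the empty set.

Variables eligible for adjustment (non-descendants of U, excluding U and J): {E, W}.
Backdoor paths from U to J:
  P1: U <- W -> J
  P2: U <- E -> J
The empty set is not sufficient: P1 (U <- W -> J) has no collider blocking it and no conditioned non-collider, so it is open.
Try {E, W}:
  P1: blocked at fork node W ∈ conditioning set.
  P2: blocked at fork node E ∈ conditioning set.
{E, W} contains no descendant of U and blocks every backdoor path.
Every element of {E, W} is needed (dropping E leaves P2 open; dropping W leaves P1 open), so no proper subset is valid.
Among all size-2 subsets of the eligible variables, only {E, W} blocks every backdoor path, so it is the unique smallest valid adjustment set.

{E, W}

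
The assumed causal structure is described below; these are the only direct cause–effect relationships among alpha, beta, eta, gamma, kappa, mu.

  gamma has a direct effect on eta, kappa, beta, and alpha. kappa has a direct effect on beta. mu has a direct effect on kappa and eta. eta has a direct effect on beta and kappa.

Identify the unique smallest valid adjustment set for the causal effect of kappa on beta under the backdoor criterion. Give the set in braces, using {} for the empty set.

Variables eligible for adjustment (non-descendants of kappa, excluding kappa and beta): {alpha, eta, gamma, mu}.
Backdoor paths from kappa to beta:
  P1: kappa <- gamma -> eta -> beta
  P2: kappa <- gamma -> beta
  P3: kappa <- mu -> eta <- gamma -> beta
  P4: kappa <- mu -> eta -> beta
  P5: kappa <- eta <- gamma -> beta
  P6: kappa <- eta -> beta
The empty set is not sufficient: P1 (kappa <- gamma -> eta -> beta) has no collider blocking it and no conditioned non-collider, so it is open.
Try {eta, gamma}:
  P1: blocked at fork node gamma ∈ conditioning set.
  P2: blocked at fork node gamma ∈ conditioning set.
  P3: blocked at fork node gamma ∈ conditioning set.
  P4: blocked at chain node eta ∈ conditioning set.
  P5: blocked at chain node eta ∈ conditioning set.
  P6: blocked at fork node eta ∈ conditioning set.
{eta, gamma} contains no descendant of kappa and blocks every backdoor path.
Every element of {eta, gamma} is needed (dropping eta leaves P4 open; dropping gamma leaves P2 open), so no proper subset is valid.
Among all size-2 subsets of the eligible variables, only {eta, gamma} blocks every backdoor path, so it is the unique smallest valid adjustment set.

{eta, gamma}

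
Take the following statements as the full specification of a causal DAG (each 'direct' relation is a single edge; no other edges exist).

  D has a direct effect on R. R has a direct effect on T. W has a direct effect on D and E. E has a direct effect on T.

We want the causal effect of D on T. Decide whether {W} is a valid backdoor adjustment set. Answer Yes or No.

Yes

Backdoor paths from D to T (paths whose first edge points into D):
  P1: D <- W -> E -> T
Condition 1 (no descendant of D in the set): holds — descendants of D are {R, T}; none are in {W}.
Condition 2 (every backdoor path blocked by {W}):
  P1: blocked at fork node W ∈ conditioning set.
{W} satisfies the backdoor criterion.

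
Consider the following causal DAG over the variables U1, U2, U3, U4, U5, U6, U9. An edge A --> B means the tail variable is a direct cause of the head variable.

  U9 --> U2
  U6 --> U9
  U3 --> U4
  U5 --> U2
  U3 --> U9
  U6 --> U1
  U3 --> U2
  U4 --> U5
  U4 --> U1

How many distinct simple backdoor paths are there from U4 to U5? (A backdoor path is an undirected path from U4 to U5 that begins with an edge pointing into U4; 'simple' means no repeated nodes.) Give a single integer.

A backdoor path from U4 to U5 is any simple undirected path whose first edge points into U4 (i.e. leaves U4 via a parent).
Parents of U4: {U3}.
Enumerating:
  P1: U4 <- U3 -> U9 -> U2 <- U5
  P2: U4 <- U3 -> U2 <- U5
That exhausts the simple backdoor paths. Count: 2.

2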